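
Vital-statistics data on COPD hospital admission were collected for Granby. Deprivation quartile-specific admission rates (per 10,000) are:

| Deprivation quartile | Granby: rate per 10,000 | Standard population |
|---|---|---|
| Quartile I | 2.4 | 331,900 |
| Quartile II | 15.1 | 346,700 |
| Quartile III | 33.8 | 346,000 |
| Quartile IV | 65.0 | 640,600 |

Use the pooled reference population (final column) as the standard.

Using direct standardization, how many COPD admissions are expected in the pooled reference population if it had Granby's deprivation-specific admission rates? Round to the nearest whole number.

5937

Expected COPD admissions = Σ (standard pop × deprivation-specific rate ÷ 10,000)
= 331,900×2.4/10,000 + 346,700×15.1/10,000 + 346,000×33.8/10,000 + 640,600×65.0/10,000
= 79.66 + 523.52 + 1169.48 + 4163.90 = 5936.55.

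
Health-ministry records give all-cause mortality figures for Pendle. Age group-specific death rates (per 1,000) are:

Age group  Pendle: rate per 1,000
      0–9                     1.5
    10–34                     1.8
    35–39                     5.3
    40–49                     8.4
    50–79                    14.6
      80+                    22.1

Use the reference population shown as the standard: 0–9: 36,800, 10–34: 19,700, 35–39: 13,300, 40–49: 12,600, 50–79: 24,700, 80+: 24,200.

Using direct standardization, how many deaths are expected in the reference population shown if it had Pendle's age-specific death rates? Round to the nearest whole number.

Expected deaths = Σ (standard pop × age-specific rate ÷ 1,000)
= 36,800×1.5/1,000 + 19,700×1.8/1,000 + 13,300×5.3/1,000 + 12,600×8.4/1,000 + 24,700×14.6/1,000 + 24,200×22.1/1,000
= 55.20 + 35.46 + 70.49 + 105.84 + 360.62 + 534.82 = 1162.43.

1162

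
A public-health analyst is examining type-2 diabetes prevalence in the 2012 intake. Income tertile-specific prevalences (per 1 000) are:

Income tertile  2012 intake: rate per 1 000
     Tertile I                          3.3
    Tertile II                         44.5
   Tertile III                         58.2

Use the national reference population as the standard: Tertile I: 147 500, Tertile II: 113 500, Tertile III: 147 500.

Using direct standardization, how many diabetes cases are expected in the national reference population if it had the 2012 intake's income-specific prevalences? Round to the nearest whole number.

14122

Expected diabetes cases = Σ (standard pop × income-specific rate ÷ 1 000)
= 147 500×3.3/1 000 + 113 500×44.5/1 000 + 147 500×58.2/1 000
= 486.75 + 5050.75 + 8584.50 = 14122.00.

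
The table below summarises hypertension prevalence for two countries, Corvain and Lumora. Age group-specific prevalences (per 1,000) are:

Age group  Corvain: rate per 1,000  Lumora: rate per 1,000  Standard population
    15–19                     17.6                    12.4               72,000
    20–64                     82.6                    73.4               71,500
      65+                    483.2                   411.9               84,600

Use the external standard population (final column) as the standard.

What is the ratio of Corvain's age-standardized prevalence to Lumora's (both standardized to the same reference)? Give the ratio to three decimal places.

1.172

Standard total = 228,100; weights = 0.3157, 0.3135, 0.3709.
Corvain: 0.3157×17.6 + 0.3135×82.6 + 0.3709×483.2 = 210.6612 per 1,000.
Lumora: 0.3157×12.4 + 0.3135×73.4 + 0.3709×411.9 = 179.6915 per 1,000.
Ratio = 210.6612 ÷ 179.6915 = 1.17235.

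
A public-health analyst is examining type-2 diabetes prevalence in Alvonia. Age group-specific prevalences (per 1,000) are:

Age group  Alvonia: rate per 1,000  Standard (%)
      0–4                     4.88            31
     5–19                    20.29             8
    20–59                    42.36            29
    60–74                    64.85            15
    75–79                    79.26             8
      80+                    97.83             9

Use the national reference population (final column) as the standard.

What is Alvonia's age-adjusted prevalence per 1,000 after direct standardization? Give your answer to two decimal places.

40.29

Standard weights: 0.31, 0.08, 0.29, 0.15, 0.08, 0.09.
Standardized rate: 0.3100×4.88 + 0.0800×20.29 + 0.2900×42.36 + 0.1500×64.85 + 0.0800×79.26 + 0.0900×97.83 = 40.2934 per 1,000.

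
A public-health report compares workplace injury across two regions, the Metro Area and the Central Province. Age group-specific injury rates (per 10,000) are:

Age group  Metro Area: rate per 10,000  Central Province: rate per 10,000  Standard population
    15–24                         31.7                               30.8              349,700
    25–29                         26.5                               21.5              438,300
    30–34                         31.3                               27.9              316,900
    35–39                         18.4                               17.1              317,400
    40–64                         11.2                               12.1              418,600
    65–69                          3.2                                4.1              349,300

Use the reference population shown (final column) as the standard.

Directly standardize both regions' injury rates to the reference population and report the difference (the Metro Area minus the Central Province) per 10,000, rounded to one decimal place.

1.5

Standard total = 2,190,200; weights = 0.1597, 0.2001, 0.1447, 0.1449, 0.1911, 0.1595.
The Metro Area: 0.1597×31.7 + 0.2001×26.5 + 0.1447×31.3 + 0.1449×18.4 + 0.1911×11.2 + 0.1595×3.2 = 20.2108 per 10,000.
The Central Province: 0.1597×30.8 + 0.2001×21.5 + 0.1447×27.9 + 0.1449×17.1 + 0.1911×12.1 + 0.1595×4.1 = 18.7017 per 10,000.
Difference = 20.2108 − 18.7017 = 1.5091.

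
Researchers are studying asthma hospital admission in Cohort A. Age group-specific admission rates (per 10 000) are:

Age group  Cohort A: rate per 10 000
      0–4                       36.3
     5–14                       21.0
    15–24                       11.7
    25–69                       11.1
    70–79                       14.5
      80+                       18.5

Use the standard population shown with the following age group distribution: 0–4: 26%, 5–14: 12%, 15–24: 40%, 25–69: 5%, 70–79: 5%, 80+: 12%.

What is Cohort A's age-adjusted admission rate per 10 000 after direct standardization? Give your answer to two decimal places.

Standard weights: 0.26, 0.12, 0.40, 0.05, 0.05, 0.12.
Standardized rate: 0.2600×36.3 + 0.1200×21.0 + 0.4000×11.7 + 0.0500×11.1 + 0.0500×14.5 + 0.1200×18.5 = 20.1380 per 10 000.

20.14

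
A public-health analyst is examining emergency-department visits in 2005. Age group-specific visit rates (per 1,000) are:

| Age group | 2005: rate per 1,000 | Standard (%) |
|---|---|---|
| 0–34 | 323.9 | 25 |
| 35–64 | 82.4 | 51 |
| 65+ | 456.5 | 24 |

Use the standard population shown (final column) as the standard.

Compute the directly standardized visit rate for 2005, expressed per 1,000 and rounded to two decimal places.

232.56

Standard weights: 0.25, 0.51, 0.24.
Standardized rate: 0.2500×323.9 + 0.5100×82.4 + 0.2400×456.5 = 232.5590 per 1,000.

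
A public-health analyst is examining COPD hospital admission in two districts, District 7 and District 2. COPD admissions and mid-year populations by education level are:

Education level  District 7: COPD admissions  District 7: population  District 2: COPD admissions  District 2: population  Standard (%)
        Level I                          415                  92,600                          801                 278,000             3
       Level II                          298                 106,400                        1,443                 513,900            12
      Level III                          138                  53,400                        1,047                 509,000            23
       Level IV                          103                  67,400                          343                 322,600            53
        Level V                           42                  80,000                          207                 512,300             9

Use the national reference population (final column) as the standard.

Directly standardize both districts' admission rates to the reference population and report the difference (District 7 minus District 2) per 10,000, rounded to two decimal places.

4.26

Education-specific rates per 10,000 for District 7: 44.82, 28.01, 25.84, 15.28, 5.25.
For District 2: 28.81, 28.08, 20.57, 10.63, 4.04.
Standard weights: 0.03, 0.12, 0.23, 0.53, 0.09.
District 7: 0.0300×44.82 + 0.1200×28.01 + 0.2300×25.84 + 0.5300×15.28 + 0.0900×5.25 = 19.2211 per 10,000.
District 2: 0.0300×28.81 + 0.1200×28.08 + 0.2300×20.57 + 0.5300×10.63 + 0.0900×4.04 = 14.9638 per 10,000.
Difference = 19.2211 − 14.9638 = 4.2574.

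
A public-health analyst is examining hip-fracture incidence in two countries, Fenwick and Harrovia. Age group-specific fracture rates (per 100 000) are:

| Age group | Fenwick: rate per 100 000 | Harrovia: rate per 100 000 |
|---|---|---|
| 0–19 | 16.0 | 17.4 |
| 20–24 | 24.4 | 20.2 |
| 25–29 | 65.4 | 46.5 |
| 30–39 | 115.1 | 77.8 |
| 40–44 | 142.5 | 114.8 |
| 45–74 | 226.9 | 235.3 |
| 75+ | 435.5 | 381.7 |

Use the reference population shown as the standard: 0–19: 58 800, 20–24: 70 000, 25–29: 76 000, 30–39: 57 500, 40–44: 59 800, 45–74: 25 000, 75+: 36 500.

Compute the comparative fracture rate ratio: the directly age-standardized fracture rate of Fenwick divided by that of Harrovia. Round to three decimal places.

Standard total = 383 600; weights = 0.1533, 0.1825, 0.1981, 0.1499, 0.1559, 0.0652, 0.0952.
Fenwick: 0.1533×16.0 + 0.1825×24.4 + 0.1981×65.4 + 0.1499×115.1 + 0.1559×142.5 + 0.0652×226.9 + 0.0952×435.5 = 115.5558 per 100 000.
Harrovia: 0.1533×17.4 + 0.1825×20.2 + 0.1981×46.5 + 0.1499×77.8 + 0.1559×114.8 + 0.0652×235.3 + 0.0952×381.7 = 96.7784 per 100 000.
Ratio = 115.5558 ÷ 96.7784 = 1.19402.

1.194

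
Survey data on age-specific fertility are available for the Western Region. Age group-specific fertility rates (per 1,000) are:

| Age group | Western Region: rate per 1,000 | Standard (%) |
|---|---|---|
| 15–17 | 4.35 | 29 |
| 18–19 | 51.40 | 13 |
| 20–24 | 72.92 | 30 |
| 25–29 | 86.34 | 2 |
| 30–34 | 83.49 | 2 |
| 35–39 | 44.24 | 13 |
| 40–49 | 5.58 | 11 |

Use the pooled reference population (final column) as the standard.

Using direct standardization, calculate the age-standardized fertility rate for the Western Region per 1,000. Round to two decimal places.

Standard weights: 0.29, 0.13, 0.30, 0.02, 0.02, 0.13, 0.11.
Standardized rate: 0.2900×4.35 + 0.1300×51.40 + 0.3000×72.92 + 0.0200×86.34 + 0.0200×83.49 + 0.1300×44.24 + 0.1100×5.58 = 39.5811 per 1,000.

39.58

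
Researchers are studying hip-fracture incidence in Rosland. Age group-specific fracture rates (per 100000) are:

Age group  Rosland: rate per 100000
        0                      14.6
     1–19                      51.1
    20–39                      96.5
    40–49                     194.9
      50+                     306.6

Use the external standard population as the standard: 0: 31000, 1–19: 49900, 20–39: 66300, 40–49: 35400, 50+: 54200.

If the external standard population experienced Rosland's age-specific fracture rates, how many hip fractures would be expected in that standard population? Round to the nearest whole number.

329

Expected hip fractures = Σ (standard pop × age-specific rate ÷ 100000)
= 31000×14.6/100000 + 49900×51.1/100000 + 66300×96.5/100000 + 35400×194.9/100000 + 54200×306.6/100000
= 4.53 + 25.50 + 63.98 + 68.99 + 166.18 = 329.18.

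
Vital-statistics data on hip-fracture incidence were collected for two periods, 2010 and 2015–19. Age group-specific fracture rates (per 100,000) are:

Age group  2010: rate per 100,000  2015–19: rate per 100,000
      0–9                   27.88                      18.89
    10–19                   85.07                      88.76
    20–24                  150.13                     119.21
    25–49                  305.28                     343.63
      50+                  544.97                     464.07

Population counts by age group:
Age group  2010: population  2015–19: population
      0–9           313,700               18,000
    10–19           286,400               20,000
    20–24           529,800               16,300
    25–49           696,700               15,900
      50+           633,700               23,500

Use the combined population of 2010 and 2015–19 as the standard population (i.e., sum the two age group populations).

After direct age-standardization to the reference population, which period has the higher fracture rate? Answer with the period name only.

Combined standard total = 2,554,000; weights = 0.1299, 0.1200, 0.2138, 0.2790, 0.2573.
2010: 0.1299×27.88 + 0.1200×85.07 + 0.2138×150.13 + 0.2790×305.28 + 0.2573×544.97 = 271.3375 per 100,000.
2015–19: 0.1299×18.89 + 0.1200×88.76 + 0.2138×119.21 + 0.2790×343.63 + 0.2573×464.07 = 253.8841 per 100,000.

2010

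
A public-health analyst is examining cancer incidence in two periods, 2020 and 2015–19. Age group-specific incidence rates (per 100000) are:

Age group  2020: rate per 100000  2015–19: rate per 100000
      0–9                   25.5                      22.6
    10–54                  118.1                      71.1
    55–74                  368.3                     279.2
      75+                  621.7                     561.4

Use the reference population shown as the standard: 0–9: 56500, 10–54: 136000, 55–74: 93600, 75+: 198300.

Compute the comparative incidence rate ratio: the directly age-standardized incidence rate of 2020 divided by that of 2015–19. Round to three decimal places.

Standard total = 484400; weights = 0.1166, 0.2808, 0.1932, 0.4094.
2020: 0.1166×25.5 + 0.2808×118.1 + 0.1932×368.3 + 0.4094×621.7 = 361.8050 per 100000.
2015–19: 0.1166×22.6 + 0.2808×71.1 + 0.1932×279.2 + 0.4094×561.4 = 306.3692 per 100000.
Ratio = 361.8050 ÷ 306.3692 = 1.18094.

1.181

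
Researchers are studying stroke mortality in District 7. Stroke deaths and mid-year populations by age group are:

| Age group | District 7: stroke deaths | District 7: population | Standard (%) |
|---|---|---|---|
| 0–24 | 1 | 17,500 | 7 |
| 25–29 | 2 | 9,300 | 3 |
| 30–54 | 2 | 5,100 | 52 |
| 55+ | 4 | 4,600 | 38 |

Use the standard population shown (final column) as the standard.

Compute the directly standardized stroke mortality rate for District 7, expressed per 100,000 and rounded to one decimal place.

Age-specific rates per 100,000 for District 7: 5.71, 21.51, 39.22, 86.96.
Standard weights: 0.07, 0.03, 0.52, 0.38.
Standardized rate: 0.0700×5.71 + 0.0300×21.51 + 0.5200×39.22 + 0.3800×86.96 = 54.4808 per 100,000.

54.5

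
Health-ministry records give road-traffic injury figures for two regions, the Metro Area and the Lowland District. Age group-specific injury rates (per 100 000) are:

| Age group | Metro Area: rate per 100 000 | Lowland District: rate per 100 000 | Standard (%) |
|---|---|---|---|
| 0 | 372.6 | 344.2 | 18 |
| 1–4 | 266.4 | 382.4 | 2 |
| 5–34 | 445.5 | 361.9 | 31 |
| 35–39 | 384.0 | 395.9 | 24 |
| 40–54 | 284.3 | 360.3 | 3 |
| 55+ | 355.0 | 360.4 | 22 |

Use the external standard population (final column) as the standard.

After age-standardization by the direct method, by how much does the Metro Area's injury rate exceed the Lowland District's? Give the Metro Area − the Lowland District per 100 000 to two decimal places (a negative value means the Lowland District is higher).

Standard weights: 0.18, 0.02, 0.31, 0.24, 0.03, 0.22.
The Metro Area: 0.1800×372.6 + 0.0200×266.4 + 0.3100×445.5 + 0.2400×384.0 + 0.0300×284.3 + 0.2200×355.0 = 389.2900 per 100 000.
The Lowland District: 0.1800×344.2 + 0.0200×382.4 + 0.3100×361.9 + 0.2400×395.9 + 0.0300×360.3 + 0.2200×360.4 = 366.9060 per 100 000.
Difference = 389.2900 − 366.9060 = 22.3840.

22.38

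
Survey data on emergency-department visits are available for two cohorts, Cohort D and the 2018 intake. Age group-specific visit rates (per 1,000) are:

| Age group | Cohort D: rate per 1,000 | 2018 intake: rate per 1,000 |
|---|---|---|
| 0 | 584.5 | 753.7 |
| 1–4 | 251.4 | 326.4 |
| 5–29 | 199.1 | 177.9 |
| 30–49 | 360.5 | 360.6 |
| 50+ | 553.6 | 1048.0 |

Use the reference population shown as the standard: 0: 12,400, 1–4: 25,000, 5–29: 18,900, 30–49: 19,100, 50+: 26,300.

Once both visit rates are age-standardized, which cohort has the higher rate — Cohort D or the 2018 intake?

Standard total = 101,700; weights = 0.1219, 0.2458, 0.1858, 0.1878, 0.2586.
Cohort D: 0.1219×584.5 + 0.2458×251.4 + 0.1858×199.1 + 0.1878×360.5 + 0.2586×553.6 = 380.9343 per 1,000.
The 2018 intake: 0.1219×753.7 + 0.2458×326.4 + 0.1858×177.9 + 0.1878×360.6 + 0.2586×1048.0 = 543.9336 per 1,000.

2018 intake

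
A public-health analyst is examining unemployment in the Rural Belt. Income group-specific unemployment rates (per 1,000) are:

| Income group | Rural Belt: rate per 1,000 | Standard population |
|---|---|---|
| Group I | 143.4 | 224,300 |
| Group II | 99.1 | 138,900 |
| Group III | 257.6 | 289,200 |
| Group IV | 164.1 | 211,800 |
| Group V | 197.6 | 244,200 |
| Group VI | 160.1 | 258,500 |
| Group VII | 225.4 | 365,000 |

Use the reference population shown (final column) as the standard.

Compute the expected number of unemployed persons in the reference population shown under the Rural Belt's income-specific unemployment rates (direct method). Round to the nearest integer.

327095

Expected unemployed persons = Σ (standard pop × income-specific rate ÷ 1,000)
= 224,300×143.4/1,000 + 138,900×99.1/1,000 + 289,200×257.6/1,000 + 211,800×164.1/1,000 + 244,200×197.6/1,000 + 258,500×160.1/1,000 + 365,000×225.4/1,000
= 32164.62 + 13764.99 + 74497.92 + 34756.38 + 48253.92 + 41385.85 + 82271.00 = 327094.68.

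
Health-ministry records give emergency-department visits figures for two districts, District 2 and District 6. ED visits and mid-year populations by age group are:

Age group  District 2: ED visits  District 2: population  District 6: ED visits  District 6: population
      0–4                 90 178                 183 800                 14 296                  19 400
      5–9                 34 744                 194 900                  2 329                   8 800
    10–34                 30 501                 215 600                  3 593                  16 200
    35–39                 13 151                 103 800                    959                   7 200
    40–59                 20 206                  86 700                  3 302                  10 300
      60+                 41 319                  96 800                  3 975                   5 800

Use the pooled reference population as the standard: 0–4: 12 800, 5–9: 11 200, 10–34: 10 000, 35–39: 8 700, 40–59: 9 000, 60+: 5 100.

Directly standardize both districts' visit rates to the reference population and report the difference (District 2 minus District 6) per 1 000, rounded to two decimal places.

Age-specific rates per 1 000 for District 2: 490.631, 178.266, 141.470, 126.696, 233.057, 426.849.
For District 6: 736.907, 264.659, 221.790, 133.194, 320.583, 685.345.
Standard total = 56 800; weights = 0.2254, 0.1972, 0.1761, 0.1532, 0.1585, 0.0898.
District 2: 0.2254×490.631 + 0.1972×178.266 + 0.1761×141.470 + 0.1532×126.696 + 0.1585×233.057 + 0.0898×426.849 = 265.2826 per 1 000.
District 6: 0.2254×736.907 + 0.1972×264.659 + 0.1761×221.790 + 0.1532×133.194 + 0.1585×320.583 + 0.0898×685.345 = 390.0315 per 1 000.
Difference = 265.2826 − 390.0315 = -124.7489.

-124.75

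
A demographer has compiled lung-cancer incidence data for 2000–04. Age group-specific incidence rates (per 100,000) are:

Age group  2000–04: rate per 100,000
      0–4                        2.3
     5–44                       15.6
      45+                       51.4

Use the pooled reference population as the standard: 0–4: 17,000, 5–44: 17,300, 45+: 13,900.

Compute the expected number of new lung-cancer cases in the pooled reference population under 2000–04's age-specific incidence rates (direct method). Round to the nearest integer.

10

Expected new lung-cancer cases = Σ (standard pop × age-specific rate ÷ 100,000)
= 17,000×2.3/100,000 + 17,300×15.6/100,000 + 13,900×51.4/100,000
= 0.39 + 2.70 + 7.14 = 10.23.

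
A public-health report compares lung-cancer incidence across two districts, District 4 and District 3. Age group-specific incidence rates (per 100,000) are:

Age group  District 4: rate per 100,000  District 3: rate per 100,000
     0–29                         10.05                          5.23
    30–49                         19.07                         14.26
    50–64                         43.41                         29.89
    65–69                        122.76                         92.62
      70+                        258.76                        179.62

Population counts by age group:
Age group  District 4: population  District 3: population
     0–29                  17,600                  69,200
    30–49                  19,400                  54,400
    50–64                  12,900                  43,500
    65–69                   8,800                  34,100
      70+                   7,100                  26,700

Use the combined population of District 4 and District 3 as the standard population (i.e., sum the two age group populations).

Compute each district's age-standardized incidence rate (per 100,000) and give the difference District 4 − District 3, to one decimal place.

Combined standard total = 293,700; weights = 0.2955, 0.2513, 0.1920, 0.1461, 0.1151.
District 4: 0.2955×10.05 + 0.2513×19.07 + 0.1920×43.41 + 0.1461×122.76 + 0.1151×258.76 = 63.8084 per 100,000.
District 3: 0.2955×5.23 + 0.2513×14.26 + 0.1920×29.89 + 0.1461×92.62 + 0.1151×179.62 = 45.0688 per 100,000.
Difference = 63.8084 − 45.0688 = 18.7396.

18.7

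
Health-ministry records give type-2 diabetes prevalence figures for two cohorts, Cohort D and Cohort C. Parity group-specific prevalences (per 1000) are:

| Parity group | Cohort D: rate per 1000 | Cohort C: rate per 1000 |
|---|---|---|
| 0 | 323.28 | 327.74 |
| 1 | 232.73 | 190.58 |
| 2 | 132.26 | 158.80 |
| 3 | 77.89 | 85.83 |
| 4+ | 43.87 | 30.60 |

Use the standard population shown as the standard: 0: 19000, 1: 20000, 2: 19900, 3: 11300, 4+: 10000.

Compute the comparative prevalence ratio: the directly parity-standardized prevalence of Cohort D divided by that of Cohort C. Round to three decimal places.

1.019

Standard total = 80200; weights = 0.2369, 0.2494, 0.2481, 0.1409, 0.1247.
Cohort D: 0.2369×323.28 + 0.2494×232.73 + 0.2481×132.26 + 0.1409×77.89 + 0.1247×43.87 = 183.8872 per 1000.
Cohort C: 0.2369×327.74 + 0.2494×190.58 + 0.2481×158.80 + 0.1409×85.83 + 0.1247×30.60 = 180.4820 per 1000.
Ratio = 183.8872 ÷ 180.4820 = 1.01887.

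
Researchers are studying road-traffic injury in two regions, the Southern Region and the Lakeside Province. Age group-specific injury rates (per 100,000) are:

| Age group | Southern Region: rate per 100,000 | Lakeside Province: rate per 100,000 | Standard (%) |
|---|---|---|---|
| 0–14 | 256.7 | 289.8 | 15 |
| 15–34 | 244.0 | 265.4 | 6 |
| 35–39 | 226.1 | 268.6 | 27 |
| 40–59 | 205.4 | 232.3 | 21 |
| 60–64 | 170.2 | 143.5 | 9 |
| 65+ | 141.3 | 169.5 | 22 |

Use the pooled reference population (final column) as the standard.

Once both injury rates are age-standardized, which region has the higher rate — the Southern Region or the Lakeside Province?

Standard weights: 0.15, 0.06, 0.27, 0.21, 0.09, 0.22.
The Southern Region: 0.1500×256.7 + 0.0600×244.0 + 0.2700×226.1 + 0.2100×205.4 + 0.0900×170.2 + 0.2200×141.3 = 203.7300 per 100,000.
The Lakeside Province: 0.1500×289.8 + 0.0600×265.4 + 0.2700×268.6 + 0.2100×232.3 + 0.0900×143.5 + 0.2200×169.5 = 230.9040 per 100,000.

Lakeside Province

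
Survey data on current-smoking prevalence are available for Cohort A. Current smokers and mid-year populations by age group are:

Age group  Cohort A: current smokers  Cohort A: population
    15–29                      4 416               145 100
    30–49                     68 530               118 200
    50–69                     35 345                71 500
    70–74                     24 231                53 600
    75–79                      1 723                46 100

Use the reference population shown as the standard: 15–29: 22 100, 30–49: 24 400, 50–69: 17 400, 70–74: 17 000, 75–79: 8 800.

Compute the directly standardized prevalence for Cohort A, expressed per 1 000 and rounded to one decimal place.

350.4

Age-specific rates per 1 000 for Cohort A: 30.434, 579.780, 494.336, 452.071, 37.375.
Standard total = 89 700; weights = 0.2464, 0.2720, 0.1940, 0.1895, 0.0981.
Standardized rate: 0.2464×30.434 + 0.2720×579.780 + 0.1940×494.336 + 0.1895×452.071 + 0.0981×37.375 = 350.4434 per 1 000.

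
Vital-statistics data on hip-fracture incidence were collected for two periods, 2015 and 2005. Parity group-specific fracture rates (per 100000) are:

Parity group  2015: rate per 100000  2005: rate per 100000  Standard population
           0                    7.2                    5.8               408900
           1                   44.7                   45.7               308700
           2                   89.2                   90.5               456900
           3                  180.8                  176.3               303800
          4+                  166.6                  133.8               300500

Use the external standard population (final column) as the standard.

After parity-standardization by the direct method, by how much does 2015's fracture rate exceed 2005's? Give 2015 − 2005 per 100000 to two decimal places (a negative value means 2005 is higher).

6.12

Standard total = 1778800; weights = 0.2299, 0.1735, 0.2569, 0.1708, 0.1689.
2015: 0.2299×7.2 + 0.1735×44.7 + 0.2569×89.2 + 0.1708×180.8 + 0.1689×166.6 = 91.3474 per 100000.
2005: 0.2299×5.8 + 0.1735×45.7 + 0.2569×90.5 + 0.1708×176.3 + 0.1689×133.8 = 85.2235 per 100000.
Difference = 91.3474 − 85.2235 = 6.1240.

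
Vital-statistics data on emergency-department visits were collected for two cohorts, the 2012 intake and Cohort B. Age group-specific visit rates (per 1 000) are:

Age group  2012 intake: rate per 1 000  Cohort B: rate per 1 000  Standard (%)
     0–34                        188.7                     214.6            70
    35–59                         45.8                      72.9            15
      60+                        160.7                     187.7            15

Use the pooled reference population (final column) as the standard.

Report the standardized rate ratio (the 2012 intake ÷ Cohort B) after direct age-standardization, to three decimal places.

0.861

Standard weights: 0.70, 0.15, 0.15.
The 2012 intake: 0.7000×188.7 + 0.1500×45.8 + 0.1500×160.7 = 163.0650 per 1 000.
Cohort B: 0.7000×214.6 + 0.1500×72.9 + 0.1500×187.7 = 189.3100 per 1 000.
Ratio = 163.0650 ÷ 189.3100 = 0.86136.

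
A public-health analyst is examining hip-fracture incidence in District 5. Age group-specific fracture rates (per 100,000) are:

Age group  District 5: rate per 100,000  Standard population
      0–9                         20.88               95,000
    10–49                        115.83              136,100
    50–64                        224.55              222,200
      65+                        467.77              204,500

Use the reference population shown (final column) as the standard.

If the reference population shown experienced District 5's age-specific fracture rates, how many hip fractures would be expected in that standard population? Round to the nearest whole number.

1633

Expected hip fractures = Σ (standard pop × age-specific rate ÷ 100,000)
= 95,000×20.88/100,000 + 136,100×115.83/100,000 + 222,200×224.55/100,000 + 204,500×467.77/100,000
= 19.84 + 157.64 + 498.95 + 956.59 = 1633.02.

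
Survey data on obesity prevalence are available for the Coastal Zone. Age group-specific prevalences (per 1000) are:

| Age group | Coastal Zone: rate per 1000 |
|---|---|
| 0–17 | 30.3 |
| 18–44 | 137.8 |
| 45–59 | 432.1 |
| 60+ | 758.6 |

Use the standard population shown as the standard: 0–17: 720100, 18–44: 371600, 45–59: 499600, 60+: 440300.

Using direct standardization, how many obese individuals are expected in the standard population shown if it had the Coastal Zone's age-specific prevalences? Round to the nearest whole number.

Expected obese individuals = Σ (standard pop × age-specific rate ÷ 1000)
= 720100×30.3/1000 + 371600×137.8/1000 + 499600×432.1/1000 + 440300×758.6/1000
= 21819.03 + 51206.48 + 215877.16 + 334011.58 = 622914.25.

622914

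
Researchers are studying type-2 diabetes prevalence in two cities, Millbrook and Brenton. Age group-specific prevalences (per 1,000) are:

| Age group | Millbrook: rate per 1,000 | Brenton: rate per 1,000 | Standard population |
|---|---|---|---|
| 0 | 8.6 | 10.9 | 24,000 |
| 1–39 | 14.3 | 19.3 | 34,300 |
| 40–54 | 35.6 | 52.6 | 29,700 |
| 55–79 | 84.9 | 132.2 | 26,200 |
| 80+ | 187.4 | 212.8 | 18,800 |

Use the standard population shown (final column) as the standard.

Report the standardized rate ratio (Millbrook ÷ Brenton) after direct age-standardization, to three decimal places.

Standard total = 133,000; weights = 0.1805, 0.2579, 0.2233, 0.1970, 0.1414.
Millbrook: 0.1805×8.6 + 0.2579×14.3 + 0.2233×35.6 + 0.1970×84.9 + 0.1414×187.4 = 56.4038 per 1,000.
Brenton: 0.1805×10.9 + 0.2579×19.3 + 0.2233×52.6 + 0.1970×132.2 + 0.1414×212.8 = 74.8127 per 1,000.
Ratio = 56.4038 ÷ 74.8127 = 0.75393.

0.754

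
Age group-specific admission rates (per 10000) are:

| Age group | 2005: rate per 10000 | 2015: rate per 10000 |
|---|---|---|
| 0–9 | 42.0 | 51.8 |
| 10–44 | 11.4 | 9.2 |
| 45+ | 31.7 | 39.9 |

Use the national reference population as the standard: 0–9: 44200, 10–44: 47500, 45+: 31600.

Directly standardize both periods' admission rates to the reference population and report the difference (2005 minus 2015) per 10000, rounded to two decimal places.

-4.77

Standard total = 123300; weights = 0.3585, 0.3852, 0.2563.
2005: 0.3585×42.0 + 0.3852×11.4 + 0.2563×31.7 = 27.5719 per 10000.
2015: 0.3585×51.8 + 0.3852×9.2 + 0.2563×39.9 = 32.3390 per 10000.
Difference = 27.5719 − 32.3390 = -4.7671.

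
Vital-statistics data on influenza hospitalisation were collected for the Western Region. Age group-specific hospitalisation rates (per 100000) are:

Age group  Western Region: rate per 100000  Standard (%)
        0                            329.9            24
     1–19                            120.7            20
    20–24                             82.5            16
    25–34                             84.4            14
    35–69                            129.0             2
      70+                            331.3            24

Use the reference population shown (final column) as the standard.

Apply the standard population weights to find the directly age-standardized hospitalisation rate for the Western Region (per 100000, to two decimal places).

Standard weights: 0.24, 0.20, 0.16, 0.14, 0.02, 0.24.
Standardized rate: 0.2400×329.9 + 0.2000×120.7 + 0.1600×82.5 + 0.1400×84.4 + 0.0200×129.0 + 0.2400×331.3 = 210.4240 per 100000.

210.42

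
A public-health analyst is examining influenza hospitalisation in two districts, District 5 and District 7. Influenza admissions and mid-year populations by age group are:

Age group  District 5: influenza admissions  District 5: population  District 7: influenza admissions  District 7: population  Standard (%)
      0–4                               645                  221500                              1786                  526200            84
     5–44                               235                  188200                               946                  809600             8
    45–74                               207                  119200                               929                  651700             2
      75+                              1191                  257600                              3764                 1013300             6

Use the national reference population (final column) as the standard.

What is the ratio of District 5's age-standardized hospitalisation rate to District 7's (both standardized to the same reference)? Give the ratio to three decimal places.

Age-specific rates per 100000 for District 5: 291.20, 124.87, 173.66, 462.34.
For District 7: 339.41, 116.85, 142.55, 371.46.
Standard weights: 0.84, 0.08, 0.02, 0.06.
District 5: 0.8400×291.20 + 0.0800×124.87 + 0.0200×173.66 + 0.0600×462.34 = 285.8082 per 100000.
District 7: 0.8400×339.41 + 0.0800×116.85 + 0.0200×142.55 + 0.0600×371.46 = 319.5947 per 100000.
Ratio = 285.8082 ÷ 319.5947 = 0.89428.

0.894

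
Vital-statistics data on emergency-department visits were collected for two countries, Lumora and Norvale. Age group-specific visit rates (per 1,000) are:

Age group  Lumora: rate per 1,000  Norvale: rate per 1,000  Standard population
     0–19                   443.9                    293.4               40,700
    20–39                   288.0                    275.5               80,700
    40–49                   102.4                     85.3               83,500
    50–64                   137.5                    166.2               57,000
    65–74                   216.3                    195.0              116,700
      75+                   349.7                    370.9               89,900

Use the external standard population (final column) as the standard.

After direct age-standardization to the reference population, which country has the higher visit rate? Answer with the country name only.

Standard total = 468,500; weights = 0.0869, 0.1723, 0.1782, 0.1217, 0.2491, 0.1919.
Lumora: 0.0869×443.9 + 0.1723×288.0 + 0.1782×102.4 + 0.1217×137.5 + 0.2491×216.3 + 0.1919×349.7 = 244.1333 per 1,000.
Norvale: 0.0869×293.4 + 0.1723×275.5 + 0.1782×85.3 + 0.1217×166.2 + 0.2491×195.0 + 0.1919×370.9 = 228.1123 per 1,000.

Lumora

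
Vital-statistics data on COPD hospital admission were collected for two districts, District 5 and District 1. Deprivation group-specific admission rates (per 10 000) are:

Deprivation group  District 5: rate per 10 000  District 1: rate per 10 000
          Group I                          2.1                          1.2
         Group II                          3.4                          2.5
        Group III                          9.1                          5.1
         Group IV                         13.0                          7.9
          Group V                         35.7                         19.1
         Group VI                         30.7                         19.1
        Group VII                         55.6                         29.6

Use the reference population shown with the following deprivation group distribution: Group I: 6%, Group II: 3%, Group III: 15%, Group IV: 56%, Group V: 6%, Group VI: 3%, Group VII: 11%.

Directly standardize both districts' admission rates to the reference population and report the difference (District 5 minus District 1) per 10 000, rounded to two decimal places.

Standard weights: 0.06, 0.03, 0.15, 0.56, 0.06, 0.03, 0.11.
District 5: 0.0600×2.1 + 0.0300×3.4 + 0.1500×9.1 + 0.5600×13.0 + 0.0600×35.7 + 0.0300×30.7 + 0.1100×55.6 = 18.0520 per 10 000.
District 1: 0.0600×1.2 + 0.0300×2.5 + 0.1500×5.1 + 0.5600×7.9 + 0.0600×19.1 + 0.0300×19.1 + 0.1100×29.6 = 10.3110 per 10 000.
Difference = 18.0520 − 10.3110 = 7.7410.

7.74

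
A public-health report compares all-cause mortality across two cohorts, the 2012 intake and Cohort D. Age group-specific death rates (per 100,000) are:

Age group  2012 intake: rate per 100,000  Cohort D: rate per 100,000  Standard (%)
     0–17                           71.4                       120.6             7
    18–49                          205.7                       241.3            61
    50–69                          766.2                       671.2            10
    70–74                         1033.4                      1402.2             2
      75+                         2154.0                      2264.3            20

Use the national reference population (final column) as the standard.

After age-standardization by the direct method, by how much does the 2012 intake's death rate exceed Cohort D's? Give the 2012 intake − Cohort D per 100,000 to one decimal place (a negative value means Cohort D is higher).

Standard weights: 0.07, 0.61, 0.10, 0.02, 0.20.
The 2012 intake: 0.0700×71.4 + 0.6100×205.7 + 0.1000×766.2 + 0.0200×1033.4 + 0.2000×2154.0 = 658.5630 per 100,000.
Cohort D: 0.0700×120.6 + 0.6100×241.3 + 0.1000×671.2 + 0.0200×1402.2 + 0.2000×2264.3 = 703.6590 per 100,000.
Difference = 658.5630 − 703.6590 = -45.0960.

-45.1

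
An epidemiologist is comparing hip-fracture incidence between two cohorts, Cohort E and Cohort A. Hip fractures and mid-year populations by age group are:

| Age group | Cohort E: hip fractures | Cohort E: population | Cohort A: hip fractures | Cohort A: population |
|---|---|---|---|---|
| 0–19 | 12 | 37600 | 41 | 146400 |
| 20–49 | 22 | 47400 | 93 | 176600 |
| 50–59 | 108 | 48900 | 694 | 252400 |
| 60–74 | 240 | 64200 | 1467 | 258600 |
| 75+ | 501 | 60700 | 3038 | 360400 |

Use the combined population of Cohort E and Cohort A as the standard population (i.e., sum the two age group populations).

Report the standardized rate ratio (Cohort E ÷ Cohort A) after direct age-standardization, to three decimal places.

0.864

Age-specific rates per 100000 for Cohort E: 31.91, 46.41, 220.86, 373.83, 825.37.
For Cohort A: 28.01, 52.66, 274.96, 567.29, 842.95.
Combined standard total = 1453200; weights = 0.1266, 0.1541, 0.2073, 0.2221, 0.2898.
Cohort E: 0.1266×31.91 + 0.1541×46.41 + 0.2073×220.86 + 0.2221×373.83 + 0.2898×825.37 = 379.1978 per 100000.
Cohort A: 0.1266×28.01 + 0.1541×52.66 + 0.2073×274.96 + 0.2221×567.29 + 0.2898×842.95 = 438.9497 per 100000.
Ratio = 379.1978 ÷ 438.9497 = 0.86388.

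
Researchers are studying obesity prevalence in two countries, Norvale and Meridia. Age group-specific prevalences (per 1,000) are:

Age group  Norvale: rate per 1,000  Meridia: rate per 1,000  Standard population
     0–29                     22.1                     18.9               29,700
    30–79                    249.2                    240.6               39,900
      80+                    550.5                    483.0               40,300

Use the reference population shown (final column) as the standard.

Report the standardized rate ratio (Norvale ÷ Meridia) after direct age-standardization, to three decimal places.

Standard total = 109,900; weights = 0.2702, 0.3631, 0.3667.
Norvale: 0.2702×22.1 + 0.3631×249.2 + 0.3667×550.5 = 298.3130 per 1,000.
Meridia: 0.2702×18.9 + 0.3631×240.6 + 0.3667×483.0 = 269.5739 per 1,000.
Ratio = 298.3130 ÷ 269.5739 = 1.10661.

1.107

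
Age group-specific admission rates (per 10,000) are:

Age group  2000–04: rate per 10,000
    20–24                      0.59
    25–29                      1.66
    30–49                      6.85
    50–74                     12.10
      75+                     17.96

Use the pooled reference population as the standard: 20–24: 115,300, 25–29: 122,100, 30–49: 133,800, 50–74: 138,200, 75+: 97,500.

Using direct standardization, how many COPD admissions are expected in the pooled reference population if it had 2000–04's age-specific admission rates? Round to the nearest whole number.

461

Expected COPD admissions = Σ (standard pop × age-specific rate ÷ 10,000)
= 115,300×0.59/10,000 + 122,100×1.66/10,000 + 133,800×6.85/10,000 + 138,200×12.10/10,000 + 97,500×17.96/10,000
= 6.80 + 20.27 + 91.65 + 167.22 + 175.11 = 461.06.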